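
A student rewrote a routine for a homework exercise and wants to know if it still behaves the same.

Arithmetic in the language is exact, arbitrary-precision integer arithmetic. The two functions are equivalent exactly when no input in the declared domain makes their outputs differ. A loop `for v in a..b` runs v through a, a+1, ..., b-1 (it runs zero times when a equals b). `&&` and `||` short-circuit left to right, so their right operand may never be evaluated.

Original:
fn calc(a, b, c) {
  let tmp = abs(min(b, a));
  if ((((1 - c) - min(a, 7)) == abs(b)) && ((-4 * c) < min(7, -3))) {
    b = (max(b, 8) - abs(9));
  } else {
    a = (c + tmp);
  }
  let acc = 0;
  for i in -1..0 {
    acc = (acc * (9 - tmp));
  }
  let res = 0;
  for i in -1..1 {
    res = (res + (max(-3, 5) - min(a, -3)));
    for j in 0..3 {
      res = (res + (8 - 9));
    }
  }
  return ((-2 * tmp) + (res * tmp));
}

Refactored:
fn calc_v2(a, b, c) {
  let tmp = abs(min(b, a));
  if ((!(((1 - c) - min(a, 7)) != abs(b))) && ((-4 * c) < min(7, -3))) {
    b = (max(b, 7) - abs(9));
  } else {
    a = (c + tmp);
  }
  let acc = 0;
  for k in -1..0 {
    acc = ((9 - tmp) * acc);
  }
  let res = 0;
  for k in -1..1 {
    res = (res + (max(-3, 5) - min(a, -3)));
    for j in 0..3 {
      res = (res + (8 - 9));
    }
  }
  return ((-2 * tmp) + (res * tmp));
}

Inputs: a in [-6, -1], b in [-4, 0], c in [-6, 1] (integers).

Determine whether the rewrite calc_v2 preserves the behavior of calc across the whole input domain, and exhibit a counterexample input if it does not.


Although `8` became `7`, no input in the stated domain can expose it.
As a probe, take a=-3, b=-3, c=-2: calc runs tmp := 3 | ((((1 - c) - min(a, 7)) == abs(b)) && ((-4 * c) < min(7, -3))): false | a := 1 | acc := 0 | iter i=-1: | acc := 0 | res := 0 | iter i=-1: | res := 8 | iter j=0: | res := 7 | iter j=1: | res := 6 | iter j=2: | res := 5 | iter i=0: | res := 13 | iter j=0: | res := 12 | iter j=1: | res := 11 | iter j=2: | res := 10 | result 24; calc_v2 runs tmp := 3 | ((!(((1 - c) - min(a, 7)) != abs(b))) && ((-4 * c) < min(7, -3))): false | a := 1 | acc := 0 | iter k=-1: | acc := 0 | res := 0 | iter k=-1: | res := 8 | iter j=0: | res := 7 | iter j=1: | res := 6 | iter j=2: | res := 5 | iter k=0: | res := 13 | iter j=0: | res := 12 | iter j=1: | res := 11 | iter j=2: | res := 10 | result 24; both end at 24.
Sweeping the whole domain (240 inputs) finds no disagreement.
verdict: equivalent


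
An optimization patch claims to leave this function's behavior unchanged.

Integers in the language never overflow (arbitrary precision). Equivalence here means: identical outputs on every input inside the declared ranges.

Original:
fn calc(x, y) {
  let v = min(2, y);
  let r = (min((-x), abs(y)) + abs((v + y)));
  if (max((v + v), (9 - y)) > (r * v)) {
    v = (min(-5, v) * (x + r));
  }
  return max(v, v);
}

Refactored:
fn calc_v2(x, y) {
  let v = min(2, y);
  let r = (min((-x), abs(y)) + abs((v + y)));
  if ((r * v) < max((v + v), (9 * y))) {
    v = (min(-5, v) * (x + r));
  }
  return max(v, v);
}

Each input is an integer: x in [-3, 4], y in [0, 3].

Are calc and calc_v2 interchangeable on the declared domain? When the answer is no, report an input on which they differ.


The rewrite breaks on x=-3, y=0, where the results are 15 and 0.
calc: v becomes 0; next r becomes 0; next (max((v + v), (9 - y)) > (r * v)) evaluates to true; next v becomes 15; next final value 15
calc_v2: v becomes 0; next r becomes 0; next ((r * v) < max((v + v), (9 * y))) evaluates to false; next final value 0
verdict: not equivalent; witness: x=-3, y=0


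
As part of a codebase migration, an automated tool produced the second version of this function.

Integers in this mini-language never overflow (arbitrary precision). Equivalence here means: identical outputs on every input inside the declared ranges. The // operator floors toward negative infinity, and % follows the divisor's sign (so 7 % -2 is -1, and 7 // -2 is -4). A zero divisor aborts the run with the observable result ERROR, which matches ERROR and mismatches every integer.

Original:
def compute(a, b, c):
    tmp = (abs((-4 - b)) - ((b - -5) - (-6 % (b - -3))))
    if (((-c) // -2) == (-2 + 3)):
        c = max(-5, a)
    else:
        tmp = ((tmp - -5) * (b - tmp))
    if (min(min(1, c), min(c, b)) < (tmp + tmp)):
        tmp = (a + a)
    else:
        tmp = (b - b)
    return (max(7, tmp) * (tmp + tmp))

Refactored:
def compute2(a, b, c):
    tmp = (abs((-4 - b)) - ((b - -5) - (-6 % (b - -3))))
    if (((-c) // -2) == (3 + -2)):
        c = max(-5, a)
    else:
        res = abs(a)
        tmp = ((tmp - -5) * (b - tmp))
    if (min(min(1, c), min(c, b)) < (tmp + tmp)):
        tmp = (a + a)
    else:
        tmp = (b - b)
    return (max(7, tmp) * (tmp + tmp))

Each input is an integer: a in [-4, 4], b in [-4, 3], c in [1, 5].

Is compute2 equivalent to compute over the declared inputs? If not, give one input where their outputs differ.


The two versions differ — the changes include statement counts differ, local variable names differ, min/max/abs usage differs.
As a probe, take a=2, b=-1, c=1: compute runs tmp becomes -1; next (((-c) // -2) == (-2 + 3)) evaluates to false; next tmp becomes 0; next (min(min(1, c), min(c, b)) < (tmp + tmp)) evaluates to true; next tmp becomes 4; next final value 56; compute2 runs tmp becomes -1; next (((-c) // -2) == (3 + -2)) evaluates to false; next res becomes 2; next tmp becomes 0; next (min(min(1, c), min(c, b)) < (tmp + tmp)) evaluates to true; next tmp becomes 4; next final value 56; both end at 56.
Every one of the 360 inputs gives matching results.
verdict: equivalent


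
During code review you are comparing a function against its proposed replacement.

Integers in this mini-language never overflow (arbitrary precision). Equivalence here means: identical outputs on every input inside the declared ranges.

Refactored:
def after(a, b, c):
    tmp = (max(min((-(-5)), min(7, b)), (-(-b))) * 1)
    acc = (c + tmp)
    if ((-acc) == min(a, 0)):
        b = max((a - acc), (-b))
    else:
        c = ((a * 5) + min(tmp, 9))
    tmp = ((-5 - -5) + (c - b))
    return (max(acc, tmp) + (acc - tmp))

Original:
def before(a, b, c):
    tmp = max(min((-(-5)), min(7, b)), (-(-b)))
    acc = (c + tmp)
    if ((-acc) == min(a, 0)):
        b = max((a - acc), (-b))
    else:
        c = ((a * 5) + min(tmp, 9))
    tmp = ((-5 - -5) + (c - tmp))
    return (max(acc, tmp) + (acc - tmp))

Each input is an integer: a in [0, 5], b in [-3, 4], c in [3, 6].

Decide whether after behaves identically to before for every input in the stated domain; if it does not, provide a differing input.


Try a=4, b=-3, c=3.
before: tmp=-3, then acc=0, then ((-acc) == min(a, 0)) is true, then b=4, then tmp=6, then returns 0
after: tmp=-3, then acc=0, then ((-acc) == min(a, 0)) is true, then b=4, then tmp=-1, then returns 1
0 != 1, so the rewrite changes behavior.
verdict: not equivalent; witness: a=4, b=-3, c=3


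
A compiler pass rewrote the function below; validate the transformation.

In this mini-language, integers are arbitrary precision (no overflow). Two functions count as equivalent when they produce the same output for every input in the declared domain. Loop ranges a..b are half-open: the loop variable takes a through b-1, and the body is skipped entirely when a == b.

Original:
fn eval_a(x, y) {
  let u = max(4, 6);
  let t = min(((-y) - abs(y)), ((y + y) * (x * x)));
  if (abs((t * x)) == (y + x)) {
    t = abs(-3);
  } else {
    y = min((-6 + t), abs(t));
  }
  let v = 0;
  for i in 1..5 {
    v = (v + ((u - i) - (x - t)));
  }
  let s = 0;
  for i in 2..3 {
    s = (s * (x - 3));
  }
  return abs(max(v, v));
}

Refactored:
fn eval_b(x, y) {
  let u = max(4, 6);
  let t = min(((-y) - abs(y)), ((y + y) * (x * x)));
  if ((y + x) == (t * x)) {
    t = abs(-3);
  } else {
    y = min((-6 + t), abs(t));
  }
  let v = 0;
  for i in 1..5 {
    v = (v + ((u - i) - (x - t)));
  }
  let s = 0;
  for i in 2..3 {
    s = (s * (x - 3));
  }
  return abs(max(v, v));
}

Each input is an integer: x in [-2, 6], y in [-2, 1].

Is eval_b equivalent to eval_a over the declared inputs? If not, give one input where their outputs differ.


These are not equivalent — on x=1, y=1 the outputs split (22 vs 2).
eval_a: u=6, then t=-2, then (abs((t * x)) == (y + x)) is true, then t=3, then v=0, then (i=1), then v=7, then (i=2), then v=13, then (i=3), then v=18, then (i=4), then v=22, then s=0, then (i=2), then s=0, then returns 22
eval_b: u=6, then t=-2, then ((y + x) == (t * x)) is false, then y=-8, then v=0, then (i=1), then v=2, then (i=2), then v=3, then (i=3), then v=3, then (i=4), then v=2, then s=0, then (i=2), then s=0, then returns 2
verdict: not equivalent; witness: x=1, y=1


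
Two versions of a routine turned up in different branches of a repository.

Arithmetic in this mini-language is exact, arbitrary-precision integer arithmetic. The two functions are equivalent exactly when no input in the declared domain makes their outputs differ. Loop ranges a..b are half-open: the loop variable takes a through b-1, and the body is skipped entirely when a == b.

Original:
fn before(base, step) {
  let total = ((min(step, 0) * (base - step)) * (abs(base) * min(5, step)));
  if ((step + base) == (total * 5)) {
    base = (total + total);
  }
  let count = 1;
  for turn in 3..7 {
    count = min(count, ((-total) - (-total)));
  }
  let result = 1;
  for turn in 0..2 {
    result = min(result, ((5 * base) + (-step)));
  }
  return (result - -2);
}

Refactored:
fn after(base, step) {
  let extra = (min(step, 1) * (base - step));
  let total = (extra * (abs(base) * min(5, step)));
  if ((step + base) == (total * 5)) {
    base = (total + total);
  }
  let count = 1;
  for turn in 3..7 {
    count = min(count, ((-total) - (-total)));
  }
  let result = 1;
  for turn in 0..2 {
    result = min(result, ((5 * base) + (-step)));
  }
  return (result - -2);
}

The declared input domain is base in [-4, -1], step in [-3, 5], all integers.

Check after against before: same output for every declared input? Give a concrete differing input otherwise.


There is a counterexample at base=-4, step=4: -2 on one side, -22 on the other.
before: total = 0; ((step + base) == (total * 5)) -> true; base = 0; count = 1; [turn=3]; count = 0; [turn=4]; count = 0; [turn=5]; count = 0; [turn=6]; count = 0; result = 1; [turn=0]; result = -4; [turn=1]; result = -4; return -2
after: extra = -8; total = -128; ((step + base) == (total * 5)) -> false; count = 1; [turn=3]; count = 0; [turn=4]; count = 0; [turn=5]; count = 0; [turn=6]; count = 0; result = 1; [turn=0]; result = -24; [turn=1]; result = -24; return -22
verdict: not equivalent; witness: base=-4, step=4


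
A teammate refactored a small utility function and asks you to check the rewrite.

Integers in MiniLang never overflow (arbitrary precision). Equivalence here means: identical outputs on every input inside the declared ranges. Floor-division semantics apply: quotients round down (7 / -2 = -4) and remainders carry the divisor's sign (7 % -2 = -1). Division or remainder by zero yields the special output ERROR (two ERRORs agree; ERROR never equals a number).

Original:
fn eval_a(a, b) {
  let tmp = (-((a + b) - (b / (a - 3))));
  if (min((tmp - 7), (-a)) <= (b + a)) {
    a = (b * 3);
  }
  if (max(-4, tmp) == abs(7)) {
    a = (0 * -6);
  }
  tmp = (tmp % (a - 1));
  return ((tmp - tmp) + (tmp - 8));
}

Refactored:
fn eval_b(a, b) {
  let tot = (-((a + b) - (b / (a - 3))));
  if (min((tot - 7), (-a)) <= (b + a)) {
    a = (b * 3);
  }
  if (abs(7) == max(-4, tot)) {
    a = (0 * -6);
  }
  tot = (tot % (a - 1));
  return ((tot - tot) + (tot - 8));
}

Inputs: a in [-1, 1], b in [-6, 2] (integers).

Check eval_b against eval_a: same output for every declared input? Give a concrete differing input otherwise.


Equivalent — the differences include local variable names differ, yet no declared input distinguishes the two.
One worked example (a=1, b=-1) — eval_a: tmp=0, then (min((tmp - 7), (-a)) <= (b + a)) is true, then a=-3, then (max(-4, tmp) == abs(7)) is false, then tmp=0, then returns -8; eval_b: tot=0, then (min((tot - 7), (-a)) <= (b + a)) is true, then a=-3, then (abs(7) == max(-4, tot)) is false, then tot=0, then returns -8; agreement on -8.
Sweeping the whole domain (27 inputs) finds no disagreement.
verdict: equivalent


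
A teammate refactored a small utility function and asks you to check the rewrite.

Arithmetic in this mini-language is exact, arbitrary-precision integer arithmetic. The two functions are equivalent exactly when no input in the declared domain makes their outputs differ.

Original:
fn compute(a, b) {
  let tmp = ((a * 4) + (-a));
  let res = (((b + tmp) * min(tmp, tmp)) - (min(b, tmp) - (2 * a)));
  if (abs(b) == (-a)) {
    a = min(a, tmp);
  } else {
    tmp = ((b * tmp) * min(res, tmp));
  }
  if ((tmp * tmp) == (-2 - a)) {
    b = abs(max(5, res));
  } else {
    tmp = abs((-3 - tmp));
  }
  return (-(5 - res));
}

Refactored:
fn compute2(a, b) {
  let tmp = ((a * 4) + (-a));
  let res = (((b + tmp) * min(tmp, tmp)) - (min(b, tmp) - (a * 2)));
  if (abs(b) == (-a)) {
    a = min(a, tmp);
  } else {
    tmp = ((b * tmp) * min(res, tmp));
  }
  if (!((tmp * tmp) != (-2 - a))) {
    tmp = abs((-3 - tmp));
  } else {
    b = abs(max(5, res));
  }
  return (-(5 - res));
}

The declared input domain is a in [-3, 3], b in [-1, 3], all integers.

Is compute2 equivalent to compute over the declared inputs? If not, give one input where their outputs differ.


Equivalent. The suspicious edit (`((tmp * tmp) == (-2 - a))` became `((tmp * tmp) != (-2 - a))`) never changes the result for any input inside the declared domain.
Every one of the 35 inputs gives matching results.
As a probe, take a=-3, b=2: compute runs tmp=-9, then res=66, then (abs(b) == (-a)) is false, then tmp=162, then ((tmp * tmp) == (-2 - a)) is false, then tmp=165, then returns 61; compute2 runs tmp=-9, then res=66, then (abs(b) == (-a)) is false, then tmp=162, then (!((tmp * tmp) != (-2 - a))) is false, then b=66, then returns 61; both end at 61.
verdict: equivalent


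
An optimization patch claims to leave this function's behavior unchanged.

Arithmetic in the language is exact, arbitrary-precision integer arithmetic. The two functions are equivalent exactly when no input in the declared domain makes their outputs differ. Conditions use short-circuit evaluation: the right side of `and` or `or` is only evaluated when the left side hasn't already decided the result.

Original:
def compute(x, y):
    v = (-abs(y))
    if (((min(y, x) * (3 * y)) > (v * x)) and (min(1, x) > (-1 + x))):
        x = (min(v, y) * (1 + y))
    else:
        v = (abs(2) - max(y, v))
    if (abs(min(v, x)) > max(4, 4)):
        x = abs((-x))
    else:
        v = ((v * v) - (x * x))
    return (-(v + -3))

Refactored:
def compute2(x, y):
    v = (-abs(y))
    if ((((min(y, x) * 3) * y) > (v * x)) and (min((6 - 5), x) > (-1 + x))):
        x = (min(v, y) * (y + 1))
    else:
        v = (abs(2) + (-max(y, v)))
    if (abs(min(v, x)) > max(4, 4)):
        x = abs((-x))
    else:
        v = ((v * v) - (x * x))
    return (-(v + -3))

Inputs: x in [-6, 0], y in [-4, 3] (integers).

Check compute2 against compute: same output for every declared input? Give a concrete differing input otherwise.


The two versions differ — the changes include arithmetic usage differs; constant usage differs.
Spot check at x=-1, y=0 — compute: v=0, then (((min(y, x) * (3 * y)) > (v * x)) and (min(1, x) > (-1 + x))) is false, then v=2, then (abs(min(v, x)) > max(4, 4)) is false, then v=3, then returns 0. compute2: v=0, then ((((min(y, x) * 3) * y) > (v * x)) and (min((6 - 5), x) > (-1 + x))) is false, then v=2, then (abs(min(v, x)) > max(4, 4)) is false, then v=3, then returns 0. Both give 0.
Sweeping the whole domain (56 inputs) finds no disagreement.
verdict: equivalent


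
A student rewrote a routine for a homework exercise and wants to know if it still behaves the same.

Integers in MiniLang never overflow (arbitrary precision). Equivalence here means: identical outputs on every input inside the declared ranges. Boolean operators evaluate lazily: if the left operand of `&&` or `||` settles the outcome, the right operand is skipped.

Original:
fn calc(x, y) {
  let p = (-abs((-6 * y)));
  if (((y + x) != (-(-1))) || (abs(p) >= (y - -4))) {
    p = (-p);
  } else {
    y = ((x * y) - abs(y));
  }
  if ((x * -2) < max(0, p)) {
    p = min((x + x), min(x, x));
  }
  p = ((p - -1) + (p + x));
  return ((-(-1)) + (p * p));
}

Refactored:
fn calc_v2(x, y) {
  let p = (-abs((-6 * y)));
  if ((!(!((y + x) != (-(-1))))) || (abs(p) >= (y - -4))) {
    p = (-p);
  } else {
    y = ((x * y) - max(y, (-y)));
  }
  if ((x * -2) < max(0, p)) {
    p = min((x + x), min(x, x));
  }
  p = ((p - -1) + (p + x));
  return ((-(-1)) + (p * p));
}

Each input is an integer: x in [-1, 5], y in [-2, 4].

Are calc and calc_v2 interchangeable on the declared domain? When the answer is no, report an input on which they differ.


Behavior is preserved: although boolean connective usage differs; min/max/abs usage differs, the outputs never diverge.
As a probe, take x=3, y=4: calc runs p becomes -24; next (((y + x) != (-(-1))) || (abs(p) >= (y - -4))) evaluates to true; next p becomes 24; next ((x * -2) < max(0, p)) evaluates to true; next p becomes 3; next p becomes 10; next final value 101; calc_v2 runs p becomes -24; next ((!(!((y + x) != (-(-1))))) || (abs(p) >= (y - -4))) evaluates to true; next p becomes 24; next ((x * -2) < max(0, p)) evaluates to true; next p becomes 3; next p becomes 10; next final value 101; both end at 101.
Checked all 49 inputs in the declared domain: the outputs agree on every one.
verdict: equivalent


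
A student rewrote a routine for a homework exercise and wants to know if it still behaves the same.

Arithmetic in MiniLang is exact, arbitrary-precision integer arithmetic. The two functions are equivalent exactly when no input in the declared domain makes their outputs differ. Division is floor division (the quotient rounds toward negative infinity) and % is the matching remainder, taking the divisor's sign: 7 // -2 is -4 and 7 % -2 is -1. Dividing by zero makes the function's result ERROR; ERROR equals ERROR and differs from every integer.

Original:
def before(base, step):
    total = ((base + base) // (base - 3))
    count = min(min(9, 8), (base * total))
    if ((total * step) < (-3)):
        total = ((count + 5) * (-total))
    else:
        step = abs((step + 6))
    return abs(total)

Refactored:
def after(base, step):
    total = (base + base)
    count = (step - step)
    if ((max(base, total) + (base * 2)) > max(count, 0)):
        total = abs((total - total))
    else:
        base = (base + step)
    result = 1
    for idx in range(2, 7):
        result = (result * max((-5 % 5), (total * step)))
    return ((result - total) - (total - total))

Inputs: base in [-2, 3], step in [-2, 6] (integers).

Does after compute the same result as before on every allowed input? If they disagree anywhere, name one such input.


Run the pair on base=-2, step=-2.
before: total=0, then count=0, then ((total * step) < (-3)) is false, then step=4, then returns 0
after: total=-4, then count=0, then ((max(base, total) + (base * 2)) > max(count, 0)) is false, then base=-4, then result=1, then (idx=2), then result=8, then (idx=3), then result=64, then (idx=4), then result=512, then (idx=5), then result=4096, then (idx=6), then result=32768, then returns 32772
0 vs 32772 — the two versions disagree here.
verdict: not equivalent; witness: base=-2, step=-2


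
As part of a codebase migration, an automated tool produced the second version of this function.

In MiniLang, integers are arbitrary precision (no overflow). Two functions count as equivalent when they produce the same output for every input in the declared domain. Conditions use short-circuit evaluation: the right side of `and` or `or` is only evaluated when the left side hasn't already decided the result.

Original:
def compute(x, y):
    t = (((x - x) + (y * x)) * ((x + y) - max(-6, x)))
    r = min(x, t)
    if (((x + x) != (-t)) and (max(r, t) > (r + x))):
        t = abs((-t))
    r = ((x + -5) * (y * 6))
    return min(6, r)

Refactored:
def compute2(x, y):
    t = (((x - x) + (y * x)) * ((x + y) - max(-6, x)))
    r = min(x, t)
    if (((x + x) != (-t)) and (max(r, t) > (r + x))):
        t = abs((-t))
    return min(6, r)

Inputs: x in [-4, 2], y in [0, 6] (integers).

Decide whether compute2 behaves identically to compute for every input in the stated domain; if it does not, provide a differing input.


Evaluate both at x=-4, y=0.
compute: t=0, then r=-4, then (((x + x) != (-t)) and (max(r, t) > (r + x))) is true, then t=0, then r=0, then returns 0
compute2: t=0, then r=-4, then (((x + x) != (-t)) and (max(r, t) > (r + x))) is true, then t=0, then returns -4
0 vs -4 — the two versions disagree here.
verdict: not equivalent; witness: x=-4, y=0


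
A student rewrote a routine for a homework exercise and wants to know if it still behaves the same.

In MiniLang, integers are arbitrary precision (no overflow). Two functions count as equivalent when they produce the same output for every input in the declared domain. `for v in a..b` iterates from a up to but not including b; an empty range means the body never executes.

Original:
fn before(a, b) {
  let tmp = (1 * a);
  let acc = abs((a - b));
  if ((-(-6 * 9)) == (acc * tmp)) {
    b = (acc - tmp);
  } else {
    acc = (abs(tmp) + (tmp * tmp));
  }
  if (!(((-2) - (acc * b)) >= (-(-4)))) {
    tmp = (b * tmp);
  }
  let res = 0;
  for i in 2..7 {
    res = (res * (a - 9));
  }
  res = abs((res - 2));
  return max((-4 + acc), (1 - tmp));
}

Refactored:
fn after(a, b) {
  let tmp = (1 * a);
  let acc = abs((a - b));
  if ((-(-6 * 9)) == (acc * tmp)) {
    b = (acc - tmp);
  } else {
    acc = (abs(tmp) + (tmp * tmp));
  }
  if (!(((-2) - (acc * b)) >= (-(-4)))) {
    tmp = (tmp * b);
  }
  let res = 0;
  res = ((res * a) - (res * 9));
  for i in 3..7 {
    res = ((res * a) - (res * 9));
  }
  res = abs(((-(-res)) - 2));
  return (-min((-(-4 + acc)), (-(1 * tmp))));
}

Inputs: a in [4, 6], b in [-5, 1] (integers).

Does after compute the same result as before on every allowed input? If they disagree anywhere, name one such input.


There is a counterexample at a=6, b=-3: 5 on one side, 18 on the other.
before: tmp := 6 | acc := 9 | ((-(-6 * 9)) == (acc * tmp)): true | b := 3 | (!(((-2) - (acc * b)) >= (-(-4)))): true | tmp := 18 | res := 0 | iter i=2: | res := 0 | iter i=3: | res := 0 | iter i=4: | res := 0 | iter i=5: | res := 0 | iter i=6: | res := 0 | res := 2 | result 5
after: tmp := 6 | acc := 9 | ((-(-6 * 9)) == (acc * tmp)): true | b := 3 | (!(((-2) - (acc * b)) >= (-(-4)))): true | tmp := 18 | res := 0 | res := 0 | iter i=3: | res := 0 | iter i=4: | res := 0 | iter i=5: | res := 0 | iter i=6: | res := 0 | res := 2 | result 18
verdict: not equivalent; witness: a=6, b=-3


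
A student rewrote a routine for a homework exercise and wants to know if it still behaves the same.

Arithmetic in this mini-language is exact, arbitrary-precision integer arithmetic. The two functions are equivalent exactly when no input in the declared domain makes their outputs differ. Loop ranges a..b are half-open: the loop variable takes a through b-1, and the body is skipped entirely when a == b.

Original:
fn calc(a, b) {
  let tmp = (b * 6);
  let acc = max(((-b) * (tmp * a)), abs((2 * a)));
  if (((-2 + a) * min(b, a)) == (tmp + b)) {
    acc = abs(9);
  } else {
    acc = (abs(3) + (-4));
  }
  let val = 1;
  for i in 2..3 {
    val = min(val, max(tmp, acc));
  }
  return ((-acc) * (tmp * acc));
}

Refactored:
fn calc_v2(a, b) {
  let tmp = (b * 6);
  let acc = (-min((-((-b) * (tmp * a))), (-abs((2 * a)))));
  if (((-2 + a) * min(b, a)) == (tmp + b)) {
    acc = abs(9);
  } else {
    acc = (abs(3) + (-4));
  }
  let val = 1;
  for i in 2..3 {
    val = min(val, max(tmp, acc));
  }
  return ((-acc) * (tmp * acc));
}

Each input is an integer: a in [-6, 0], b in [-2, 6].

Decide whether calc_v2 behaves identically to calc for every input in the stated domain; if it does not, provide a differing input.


The two versions differ — the changes include min/max/abs usage differs.
One worked example (a=-5, b=-1) — calc: tmp := -6 | acc := 30 | (((-2 + a) * min(b, a)) == (tmp + b)): false | acc := -1 | val := 1 | iter i=2: | val := -1 | result 6; calc_v2: tmp := -6 | acc := 30 | (((-2 + a) * min(b, a)) == (tmp + b)): false | acc := -1 | val := 1 | iter i=2: | val := -1 | result 6; agreement on 6.
Across all 63 domain points the two functions coincide.
verdict: equivalent


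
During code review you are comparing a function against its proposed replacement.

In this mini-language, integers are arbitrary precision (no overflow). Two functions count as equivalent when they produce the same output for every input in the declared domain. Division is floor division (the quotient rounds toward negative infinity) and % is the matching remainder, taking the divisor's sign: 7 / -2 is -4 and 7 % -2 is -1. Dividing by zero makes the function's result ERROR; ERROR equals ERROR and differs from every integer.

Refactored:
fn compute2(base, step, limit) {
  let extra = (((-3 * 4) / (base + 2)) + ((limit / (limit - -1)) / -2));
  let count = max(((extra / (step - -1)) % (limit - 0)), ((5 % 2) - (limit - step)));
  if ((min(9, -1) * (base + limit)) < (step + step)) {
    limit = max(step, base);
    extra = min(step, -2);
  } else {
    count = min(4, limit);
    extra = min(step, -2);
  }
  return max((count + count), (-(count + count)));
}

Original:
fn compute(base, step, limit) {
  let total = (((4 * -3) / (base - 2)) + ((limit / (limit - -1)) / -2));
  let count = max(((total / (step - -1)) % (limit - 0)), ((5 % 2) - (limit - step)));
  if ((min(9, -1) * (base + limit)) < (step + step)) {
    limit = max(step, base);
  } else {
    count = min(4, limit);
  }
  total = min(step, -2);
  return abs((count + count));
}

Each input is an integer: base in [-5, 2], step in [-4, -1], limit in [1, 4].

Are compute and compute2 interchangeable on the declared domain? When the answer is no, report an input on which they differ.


Take base=-2, step=-4, limit=1.
compute: total = 3; count = 0; ((min(9, -1) * (base + limit)) < (step + step)) -> false; count = 1; total = -4; return 2
compute2: division by zero -> ERROR
2 vs ERROR — the two versions disagree here.
verdict: not equivalent; witness: base=-2, step=-4, limit=1


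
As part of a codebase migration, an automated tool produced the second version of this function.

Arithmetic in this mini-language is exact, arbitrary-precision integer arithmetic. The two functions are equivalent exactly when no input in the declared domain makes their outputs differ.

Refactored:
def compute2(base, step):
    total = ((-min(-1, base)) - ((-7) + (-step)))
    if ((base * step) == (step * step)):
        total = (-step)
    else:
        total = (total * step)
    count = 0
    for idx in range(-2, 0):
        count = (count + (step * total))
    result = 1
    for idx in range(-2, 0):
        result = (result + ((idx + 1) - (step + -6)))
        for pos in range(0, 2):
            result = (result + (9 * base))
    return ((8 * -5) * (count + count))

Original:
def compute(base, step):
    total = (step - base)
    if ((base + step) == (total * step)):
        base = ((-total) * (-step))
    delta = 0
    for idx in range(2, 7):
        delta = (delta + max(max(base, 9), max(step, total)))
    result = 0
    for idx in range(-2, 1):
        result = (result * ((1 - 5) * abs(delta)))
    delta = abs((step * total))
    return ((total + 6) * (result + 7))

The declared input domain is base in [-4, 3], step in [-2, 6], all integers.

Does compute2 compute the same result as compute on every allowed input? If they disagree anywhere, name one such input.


Try base=-4, step=-2.
compute: total := 2 | ((base + step) == (total * step)): false | delta := 0 | iter idx=2: | delta := 9 | iter idx=3: | delta := 18 | iter idx=4: | delta := 27 | iter idx=5: | delta := 36 | iter idx=6: | delta := 45 | result := 0 | iter idx=-2: | result := 0 | iter idx=-1: | result := 0 | iter idx=0: | result := 0 | delta := 4 | result 56
compute2: total := 9 | ((base * step) == (step * step)): false | total := -18 | count := 0 | iter idx=-2: | count := 36 | iter idx=-1: | count := 72 | result := 1 | iter idx=-2: | result := 8 | iter pos=0: | result := -28 | iter pos=1: | result := -64 | iter idx=-1: | result := -56 | iter pos=0: | result := -92 | iter pos=1: | result := -128 | result -5760
56 against -5760: the behavior changed.
verdict: not equivalent; witness: base=-4, step=-2


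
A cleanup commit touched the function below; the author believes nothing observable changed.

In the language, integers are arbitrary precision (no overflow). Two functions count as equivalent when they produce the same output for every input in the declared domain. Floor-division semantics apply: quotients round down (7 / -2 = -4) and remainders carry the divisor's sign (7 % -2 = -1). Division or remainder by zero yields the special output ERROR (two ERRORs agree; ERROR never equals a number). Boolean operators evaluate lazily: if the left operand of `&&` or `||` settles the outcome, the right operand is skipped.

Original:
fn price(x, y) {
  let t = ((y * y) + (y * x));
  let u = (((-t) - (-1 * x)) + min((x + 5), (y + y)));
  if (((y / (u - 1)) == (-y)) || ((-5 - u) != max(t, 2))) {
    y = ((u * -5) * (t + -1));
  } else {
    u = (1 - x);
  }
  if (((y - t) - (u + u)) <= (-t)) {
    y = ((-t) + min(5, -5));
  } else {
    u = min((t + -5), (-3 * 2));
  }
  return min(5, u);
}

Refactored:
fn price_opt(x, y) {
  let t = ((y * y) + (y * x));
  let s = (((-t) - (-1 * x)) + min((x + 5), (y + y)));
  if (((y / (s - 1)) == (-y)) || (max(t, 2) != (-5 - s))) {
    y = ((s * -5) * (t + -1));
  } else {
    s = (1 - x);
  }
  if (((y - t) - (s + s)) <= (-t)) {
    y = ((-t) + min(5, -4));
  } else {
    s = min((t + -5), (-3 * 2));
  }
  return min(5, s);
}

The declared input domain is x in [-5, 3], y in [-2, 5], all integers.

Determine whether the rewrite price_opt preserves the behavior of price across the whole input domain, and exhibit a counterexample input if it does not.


Although `-5` became `-4`, no input in the stated domain can expose it; all 72 inputs agree.
verdict: equivalent


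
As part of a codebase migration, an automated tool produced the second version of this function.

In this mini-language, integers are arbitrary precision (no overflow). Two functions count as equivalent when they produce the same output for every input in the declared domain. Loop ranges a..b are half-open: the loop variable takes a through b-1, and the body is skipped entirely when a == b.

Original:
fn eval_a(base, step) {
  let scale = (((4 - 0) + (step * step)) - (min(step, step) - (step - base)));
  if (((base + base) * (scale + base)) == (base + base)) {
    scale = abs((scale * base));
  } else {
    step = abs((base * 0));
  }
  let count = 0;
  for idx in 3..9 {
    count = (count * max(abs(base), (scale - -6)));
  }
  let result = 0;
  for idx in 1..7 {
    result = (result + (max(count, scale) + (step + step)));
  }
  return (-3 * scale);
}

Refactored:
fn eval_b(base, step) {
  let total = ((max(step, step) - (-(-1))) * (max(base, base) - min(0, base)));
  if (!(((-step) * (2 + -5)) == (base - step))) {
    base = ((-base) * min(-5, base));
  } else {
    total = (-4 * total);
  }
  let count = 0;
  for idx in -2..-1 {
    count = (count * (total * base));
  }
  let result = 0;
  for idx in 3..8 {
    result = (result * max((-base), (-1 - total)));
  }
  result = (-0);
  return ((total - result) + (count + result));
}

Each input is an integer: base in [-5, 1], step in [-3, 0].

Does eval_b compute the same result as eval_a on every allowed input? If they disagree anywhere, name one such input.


Take base=-5, step=-3.
eval_a: scale = 18; (((base + base) * (scale + base)) == (base + base)) -> false; step = 0; count = 0; [idx=3]; count = 0; [idx=4]; count = 0; [idx=5]; count = 0; [idx=6]; count = 0; [idx=7]; count = 0; [idx=8]; count = 0; result = 0; [idx=1]; result = 18; [idx=2]; result = 36; [idx=3]; result = 54; [idx=4]; result = 72; [idx=5]; result = 90; [idx=6]; result = 108; return -54
eval_b: total = 0; (!(((-step) * (2 + -5)) == (base - step))) -> true; base = -25; count = 0; [idx=-2]; count = 0; result = 0; [idx=3]; result = 0; [idx=4]; result = 0; [idx=5]; result = 0; [idx=6]; result = 0; [idx=7]; result = 0; result = 0; return 0
-54 against 0: the behavior changed.
verdict: not equivalent; witness: base=-5, step=-3


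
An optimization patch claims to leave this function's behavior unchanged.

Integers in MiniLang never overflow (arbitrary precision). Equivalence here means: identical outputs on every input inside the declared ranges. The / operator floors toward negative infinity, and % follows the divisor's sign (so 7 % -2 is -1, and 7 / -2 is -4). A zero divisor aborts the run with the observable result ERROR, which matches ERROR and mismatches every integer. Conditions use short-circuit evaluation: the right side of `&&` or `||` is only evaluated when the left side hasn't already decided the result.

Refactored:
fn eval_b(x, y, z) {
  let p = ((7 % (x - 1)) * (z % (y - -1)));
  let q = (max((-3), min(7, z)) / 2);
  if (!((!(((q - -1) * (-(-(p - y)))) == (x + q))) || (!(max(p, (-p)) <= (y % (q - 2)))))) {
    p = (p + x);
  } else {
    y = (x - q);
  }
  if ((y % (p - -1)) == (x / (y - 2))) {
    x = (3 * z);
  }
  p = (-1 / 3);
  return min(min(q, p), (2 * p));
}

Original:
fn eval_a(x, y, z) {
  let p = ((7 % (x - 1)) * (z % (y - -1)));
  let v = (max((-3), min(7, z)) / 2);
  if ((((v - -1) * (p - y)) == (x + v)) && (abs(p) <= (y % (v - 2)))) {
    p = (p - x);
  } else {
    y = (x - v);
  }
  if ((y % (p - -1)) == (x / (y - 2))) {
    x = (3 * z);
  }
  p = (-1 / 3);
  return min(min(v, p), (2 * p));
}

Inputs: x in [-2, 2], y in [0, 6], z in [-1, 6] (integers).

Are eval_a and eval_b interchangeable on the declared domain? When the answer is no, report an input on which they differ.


Take x=-1, y=0, z=2.
eval_a: p becomes 0; next v becomes 1; next ((((v - -1) * (p - y)) == (x + v)) && (abs(p) <= (y % (v - 2)))) evaluates to true; next p becomes 1; next ((y % (p - -1)) == (x / (y - 2))) evaluates to true; next x becomes 6; next p becomes -1; next final value -2
eval_b: p becomes 0; next q becomes 1; next (!((!(((q - -1) * (-(-(p - y)))) == (x + q))) || (!(max(p, (-p)) <= (y % (q - 2)))))) evaluates to true; next p becomes -1; next hits division by zero so the output is ERROR
-2 != ERROR, so the rewrite changes behavior.
verdict: not equivalent; witness: x=-1, y=0, z=2


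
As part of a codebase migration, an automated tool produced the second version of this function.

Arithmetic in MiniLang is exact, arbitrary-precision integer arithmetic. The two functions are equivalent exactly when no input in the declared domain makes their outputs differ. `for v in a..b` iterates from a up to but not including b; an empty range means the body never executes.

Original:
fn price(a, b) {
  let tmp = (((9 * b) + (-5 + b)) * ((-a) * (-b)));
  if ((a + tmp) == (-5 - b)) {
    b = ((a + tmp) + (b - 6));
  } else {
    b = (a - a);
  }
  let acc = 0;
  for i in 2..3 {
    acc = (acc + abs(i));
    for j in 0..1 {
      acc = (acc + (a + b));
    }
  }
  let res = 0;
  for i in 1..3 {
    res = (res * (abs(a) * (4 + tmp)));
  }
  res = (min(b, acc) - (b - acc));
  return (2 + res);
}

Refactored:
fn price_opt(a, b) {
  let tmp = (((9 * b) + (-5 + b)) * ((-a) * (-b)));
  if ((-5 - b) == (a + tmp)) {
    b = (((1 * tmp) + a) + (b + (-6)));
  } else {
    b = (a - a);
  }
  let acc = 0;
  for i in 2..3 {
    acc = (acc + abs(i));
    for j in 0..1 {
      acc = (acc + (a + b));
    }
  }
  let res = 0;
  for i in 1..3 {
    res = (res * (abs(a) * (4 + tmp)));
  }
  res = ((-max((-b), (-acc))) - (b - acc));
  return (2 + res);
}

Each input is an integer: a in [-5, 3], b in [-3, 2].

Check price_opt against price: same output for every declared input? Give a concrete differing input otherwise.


Side by side, the visible changes include: constant usage differs, arithmetic usage differs, min/max/abs usage differs.
One worked example (a=-1, b=1) — price: tmp=-5, then ((a + tmp) == (-5 - b)) is true, then b=-11, then acc=0, then (i=2), then acc=2, then (j=0), then acc=-10, then res=0, then (i=1), then res=0, then (i=2), then res=0, then res=-10, then returns -8; price_opt: tmp=-5, then ((-5 - b) == (a + tmp)) is true, then b=-11, then acc=0, then (i=2), then acc=2, then (j=0), then acc=-10, then res=0, then (i=1), then res=0, then (i=2), then res=0, then res=-10, then returns -8; agreement on -8.
Sweeping the whole domain (54 inputs) finds no disagreement.
verdict: equivalent


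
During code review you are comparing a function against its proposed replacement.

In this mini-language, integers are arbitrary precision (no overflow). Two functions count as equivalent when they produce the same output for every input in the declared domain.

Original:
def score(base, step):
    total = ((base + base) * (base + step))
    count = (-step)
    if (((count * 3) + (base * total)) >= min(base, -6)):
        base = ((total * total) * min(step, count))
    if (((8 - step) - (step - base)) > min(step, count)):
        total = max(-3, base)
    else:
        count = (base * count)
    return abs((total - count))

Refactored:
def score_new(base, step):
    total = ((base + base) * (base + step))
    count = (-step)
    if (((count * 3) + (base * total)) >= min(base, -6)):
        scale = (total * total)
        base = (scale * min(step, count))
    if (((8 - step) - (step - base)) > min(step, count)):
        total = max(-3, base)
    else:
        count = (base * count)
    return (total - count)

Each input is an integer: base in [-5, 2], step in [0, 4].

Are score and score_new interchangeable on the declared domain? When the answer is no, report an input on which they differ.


Input base=-5, step=0: 3 from score versus -3 from score_new.
verdict: not equivalent; witness: base=-5, step=0


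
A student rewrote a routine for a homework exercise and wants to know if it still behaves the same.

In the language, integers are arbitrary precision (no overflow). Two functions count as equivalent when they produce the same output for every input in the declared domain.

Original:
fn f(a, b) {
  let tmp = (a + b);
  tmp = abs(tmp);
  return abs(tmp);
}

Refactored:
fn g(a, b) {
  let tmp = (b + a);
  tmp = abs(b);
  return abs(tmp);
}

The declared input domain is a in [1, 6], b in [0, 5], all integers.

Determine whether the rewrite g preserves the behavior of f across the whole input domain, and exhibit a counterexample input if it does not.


Take a=1, b=0.
f: tmp := 1 | tmp := 1 | result 1
g: tmp := 1 | tmp := 0 | result 0
1 and 0 differ, so these are not the same function on this domain.
verdict: not equivalent; witness: a=1, b=0


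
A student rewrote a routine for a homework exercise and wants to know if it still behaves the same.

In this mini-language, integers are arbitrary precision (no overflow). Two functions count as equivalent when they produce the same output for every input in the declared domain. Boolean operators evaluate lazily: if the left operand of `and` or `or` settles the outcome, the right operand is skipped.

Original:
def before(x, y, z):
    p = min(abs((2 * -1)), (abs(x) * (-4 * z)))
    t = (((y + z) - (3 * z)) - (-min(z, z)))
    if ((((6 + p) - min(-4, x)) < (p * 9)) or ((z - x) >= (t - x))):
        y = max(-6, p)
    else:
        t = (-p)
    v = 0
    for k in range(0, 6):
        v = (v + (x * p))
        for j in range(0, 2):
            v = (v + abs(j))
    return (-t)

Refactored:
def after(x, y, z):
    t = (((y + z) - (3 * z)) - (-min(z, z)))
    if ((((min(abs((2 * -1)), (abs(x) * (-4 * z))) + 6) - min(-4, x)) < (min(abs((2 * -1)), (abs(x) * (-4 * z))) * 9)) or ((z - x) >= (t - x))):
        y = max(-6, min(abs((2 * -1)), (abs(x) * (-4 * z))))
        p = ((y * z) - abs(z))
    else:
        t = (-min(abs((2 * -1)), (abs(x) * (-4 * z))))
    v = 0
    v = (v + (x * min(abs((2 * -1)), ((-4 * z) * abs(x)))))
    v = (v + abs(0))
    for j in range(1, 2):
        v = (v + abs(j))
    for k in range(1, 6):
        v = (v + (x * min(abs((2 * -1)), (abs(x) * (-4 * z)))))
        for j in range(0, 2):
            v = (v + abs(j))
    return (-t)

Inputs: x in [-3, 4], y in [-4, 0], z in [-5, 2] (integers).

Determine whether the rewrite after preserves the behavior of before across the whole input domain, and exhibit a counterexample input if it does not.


Equivalent — the differences include min/max/abs usage differs, constant usage differs, statement counts differ, loop structure differs, arithmetic usage differs, yet no declared input distinguishes the two.
Spot check at x=-2, y=-4, z=-1 — before: p = 2; t = -3; ((((6 + p) - min(-4, x)) < (p * 9)) or ((z - x) >= (t - x))) -> true; y = 2; v = 0; [k=0]; v = -4; [j=0]; v = -4; [j=1]; v = -3; [k=1]; v = -7; [j=0]; v = -7; [j=1]; v = -6; [k=2]; v = -10; [j=0]; v = -10; [j=1]; v = -9; [k=3]; v = -13; [j=0]; v = -13; [j=1]; v = -12; [k=4]; v = -16; [j=0]; v = -16; [j=1]; v = -15; [k=5]; v = -19; [j=0]; v = -19; [j=1]; v = -18; return 3. after: t = -3; ((((min(abs((2 * -1)), (abs(x) * (-4 * z))) + 6) - min(-4, x)) < (min(abs((2 * -1)), (abs(x) * (-4 * z))) * 9)) or ((z - x) >= (t - x))) -> true; y = 2; p = -3; v = 0; v = -4; v = -4; [j=1]; v = -3; [k=1]; v = -7; [j=0]; v = -7; [j=1]; v = -6; [k=2]; v = -10; [j=0]; v = -10; [j=1]; v = -9; [k=3]; v = -13; [j=0]; v = -13; [j=1]; v = -12; [k=4]; v = -16; [j=0]; v = -16; [j=1]; v = -15; [k=5]; v = -19; [j=0]; v = -19; [j=1]; v = -18; return 3. Both give 3.
Every one of the 320 inputs gives matching results.
verdict: equivalent
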